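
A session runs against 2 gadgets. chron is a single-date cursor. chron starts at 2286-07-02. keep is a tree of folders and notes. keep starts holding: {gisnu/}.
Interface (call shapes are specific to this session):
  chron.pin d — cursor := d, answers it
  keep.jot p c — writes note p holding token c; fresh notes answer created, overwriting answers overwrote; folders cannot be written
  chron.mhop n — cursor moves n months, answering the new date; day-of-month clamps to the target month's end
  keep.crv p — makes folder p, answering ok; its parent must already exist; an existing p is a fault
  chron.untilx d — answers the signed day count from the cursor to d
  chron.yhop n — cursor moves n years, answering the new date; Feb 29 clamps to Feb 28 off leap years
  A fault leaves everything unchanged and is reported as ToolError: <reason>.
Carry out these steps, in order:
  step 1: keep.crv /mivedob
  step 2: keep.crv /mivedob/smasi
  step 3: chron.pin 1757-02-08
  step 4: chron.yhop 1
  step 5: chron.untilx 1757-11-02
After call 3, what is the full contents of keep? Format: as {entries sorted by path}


Answer: {gisnu/, mivedob/, mivedob/smasi/}

Derivation:
-> keep.crv(p=/mivedob)
<- ok
-> keep.crv(p=/mivedob/smasi)
<- ok
-> chron.pin(d=1757-02-08)
<- 1757-02-08
-> chron.yhop(n=1)
<- 1758-02-08
-> chron.untilx(d=1757-11-02)
<- -98


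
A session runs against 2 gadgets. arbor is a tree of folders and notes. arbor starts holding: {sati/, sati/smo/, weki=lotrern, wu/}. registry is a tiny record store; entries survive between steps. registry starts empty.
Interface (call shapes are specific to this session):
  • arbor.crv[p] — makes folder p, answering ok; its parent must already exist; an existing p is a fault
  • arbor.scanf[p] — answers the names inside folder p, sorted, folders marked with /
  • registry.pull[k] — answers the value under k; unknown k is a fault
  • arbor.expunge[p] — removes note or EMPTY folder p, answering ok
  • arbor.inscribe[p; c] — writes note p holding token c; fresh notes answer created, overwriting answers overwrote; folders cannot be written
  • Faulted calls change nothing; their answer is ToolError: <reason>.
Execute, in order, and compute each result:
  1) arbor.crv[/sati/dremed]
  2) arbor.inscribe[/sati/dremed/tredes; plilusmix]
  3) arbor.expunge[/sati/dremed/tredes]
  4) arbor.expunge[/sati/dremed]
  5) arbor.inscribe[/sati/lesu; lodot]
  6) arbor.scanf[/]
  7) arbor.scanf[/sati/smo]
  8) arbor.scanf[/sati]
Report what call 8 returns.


→ arbor.crv(p=/sati/dremed)
← ok
→ arbor.inscribe(p=/sati/dremed/tredes, c=plilusmix)
← created
→ arbor.expunge(p=/sati/dremed/tredes)
← ok
→ arbor.expunge(p=/sati/dremed)
← ok
→ arbor.inscribe(p=/sati/lesu, c=lodot)
← created
→ arbor.scanf(p=/)
← [sati/, weki, wu/]
→ arbor.scanf(p=/sati/smo)
← []
→ arbor.scanf(p=/sati)
← [lesu, smo/]

Answer: [lesu, smo/]


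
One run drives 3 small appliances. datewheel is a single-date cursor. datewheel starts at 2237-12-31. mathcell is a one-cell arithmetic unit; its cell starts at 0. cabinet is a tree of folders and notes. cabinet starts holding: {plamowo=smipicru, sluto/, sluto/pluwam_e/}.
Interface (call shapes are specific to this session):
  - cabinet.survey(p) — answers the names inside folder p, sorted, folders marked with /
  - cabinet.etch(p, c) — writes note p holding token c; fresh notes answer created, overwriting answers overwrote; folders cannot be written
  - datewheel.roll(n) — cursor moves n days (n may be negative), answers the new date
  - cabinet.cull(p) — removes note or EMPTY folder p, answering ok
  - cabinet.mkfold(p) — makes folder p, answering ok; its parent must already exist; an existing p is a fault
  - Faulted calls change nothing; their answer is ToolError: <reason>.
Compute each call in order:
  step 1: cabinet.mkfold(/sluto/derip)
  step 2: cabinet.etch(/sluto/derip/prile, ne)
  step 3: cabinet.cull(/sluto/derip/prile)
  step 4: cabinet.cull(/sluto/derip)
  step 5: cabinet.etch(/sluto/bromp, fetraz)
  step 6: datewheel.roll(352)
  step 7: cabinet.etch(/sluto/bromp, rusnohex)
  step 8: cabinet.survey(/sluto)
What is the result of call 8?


[in] mkfold p: /sluto/derip
[out] ok
[in] etch p: /sluto/derip/prile c: ne
[out] created
[in] cull p: /sluto/derip/prile
[out] ok
[in] cull p: /sluto/derip
[out] ok
[in] etch p: /sluto/bromp c: fetraz
[out] created
[in] roll n: 352
[out] 2238-12-18
[in] etch p: /sluto/bromp c: rusnohex
[out] overwrote
[in] survey p: /sluto
[out] [bromp, pluwam_e/]

Answer: [bromp, pluwam_e/]


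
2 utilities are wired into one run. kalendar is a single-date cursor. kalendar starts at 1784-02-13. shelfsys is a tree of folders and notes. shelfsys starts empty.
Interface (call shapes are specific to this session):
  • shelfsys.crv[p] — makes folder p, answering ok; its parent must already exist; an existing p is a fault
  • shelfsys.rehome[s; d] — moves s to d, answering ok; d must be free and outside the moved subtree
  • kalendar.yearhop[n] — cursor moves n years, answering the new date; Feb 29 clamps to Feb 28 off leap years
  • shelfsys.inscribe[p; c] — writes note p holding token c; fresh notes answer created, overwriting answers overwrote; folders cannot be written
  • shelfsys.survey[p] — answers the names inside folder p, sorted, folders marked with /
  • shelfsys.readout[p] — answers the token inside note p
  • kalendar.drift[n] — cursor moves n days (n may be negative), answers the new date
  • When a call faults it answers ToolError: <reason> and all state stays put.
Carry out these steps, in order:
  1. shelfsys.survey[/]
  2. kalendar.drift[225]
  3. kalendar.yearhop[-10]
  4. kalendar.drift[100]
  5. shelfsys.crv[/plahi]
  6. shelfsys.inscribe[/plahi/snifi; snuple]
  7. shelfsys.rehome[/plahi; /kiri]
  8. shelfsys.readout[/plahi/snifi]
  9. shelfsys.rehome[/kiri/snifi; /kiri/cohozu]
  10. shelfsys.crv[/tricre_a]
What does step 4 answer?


Next I call shelfsys.survey passing p=/, yielding [].
Calling kalendar.drift passing n=225, — result: 1784-09-25.
I try kalendar.yearhop passing n=-10, → 1774-09-25.
I call kalendar.drift passing n=100, → 1775-01-03.
Invoking shelfsys.crv passing p=/plahi, giving ok.
Calling shelfsys.inscribe passing p=/plahi/snifi, c=snuple, giving created.
I try shelfsys.rehome passing s=/plahi, d=/kiri, which returns ok.
I use shelfsys.readout passing p=/plahi/snifi, — result: ToolError: not found.
Using shelfsys.rehome passing s=/kiri/snifi, d=/kiri/cohozu, giving ok.
I call shelfsys.crv passing p=/tricre_a, giving ok.

Answer: 1775-01-03


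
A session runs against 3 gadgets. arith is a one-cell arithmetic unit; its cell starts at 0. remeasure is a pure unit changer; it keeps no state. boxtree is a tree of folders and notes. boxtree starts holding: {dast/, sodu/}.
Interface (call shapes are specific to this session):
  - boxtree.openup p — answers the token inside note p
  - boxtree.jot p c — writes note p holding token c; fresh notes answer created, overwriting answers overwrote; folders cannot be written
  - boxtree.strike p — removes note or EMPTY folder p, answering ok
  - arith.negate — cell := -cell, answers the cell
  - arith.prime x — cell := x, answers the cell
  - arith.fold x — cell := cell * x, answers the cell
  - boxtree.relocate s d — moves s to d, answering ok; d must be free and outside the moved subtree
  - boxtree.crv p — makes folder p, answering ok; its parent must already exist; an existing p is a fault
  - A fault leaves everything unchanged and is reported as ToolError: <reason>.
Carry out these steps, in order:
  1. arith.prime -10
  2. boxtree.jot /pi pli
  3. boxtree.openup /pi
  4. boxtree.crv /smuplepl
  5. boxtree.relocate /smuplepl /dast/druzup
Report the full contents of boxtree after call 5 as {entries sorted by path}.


~$ arith.prime x='-10'
[out] -10
~$ boxtree.jot p='/pi' c='pli'
[out] created
~$ boxtree.openup p='/pi'
[out] pli
~$ boxtree.crv p='/smuplepl'
[out] ok
~$ boxtree.relocate s='/smuplepl' d='/dast/druzup'
[out] ok

Answer: {dast/, dast/druzup/, pi=pli, sodu/}


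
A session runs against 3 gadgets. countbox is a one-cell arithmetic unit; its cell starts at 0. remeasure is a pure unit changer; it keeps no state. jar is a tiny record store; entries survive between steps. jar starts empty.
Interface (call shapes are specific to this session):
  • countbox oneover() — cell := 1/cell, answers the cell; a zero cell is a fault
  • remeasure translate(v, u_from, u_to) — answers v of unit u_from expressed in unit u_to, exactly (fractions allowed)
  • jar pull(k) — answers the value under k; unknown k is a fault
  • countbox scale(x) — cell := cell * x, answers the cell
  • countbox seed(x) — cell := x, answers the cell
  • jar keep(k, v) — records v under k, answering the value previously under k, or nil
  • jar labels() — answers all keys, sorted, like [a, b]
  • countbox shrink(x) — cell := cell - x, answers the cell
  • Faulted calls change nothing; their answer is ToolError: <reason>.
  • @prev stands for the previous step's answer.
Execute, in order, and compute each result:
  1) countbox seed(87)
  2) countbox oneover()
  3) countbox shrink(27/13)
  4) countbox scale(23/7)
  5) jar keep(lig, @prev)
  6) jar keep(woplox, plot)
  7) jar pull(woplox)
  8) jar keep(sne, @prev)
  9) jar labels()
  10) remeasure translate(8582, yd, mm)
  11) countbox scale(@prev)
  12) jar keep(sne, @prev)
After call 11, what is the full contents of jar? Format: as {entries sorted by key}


Answer: {lig=-53728/7917, sne=plot, woplox=plot}

Derivation:
Calling countbox seed using x: 87, and get 87.
Next I call countbox oneover(), and get 1/87.
Now I run countbox shrink using x: 27/13, and get -2336/1131.
I invoke countbox scale using x: 23/7, which returns -53728/7917.
Calling jar keep using k: lig, v: @prev, and observe nil.
Next I call jar keep using k: woplox, v: plot, and observe nil.
Using jar pull using k: woplox, and get plot.
Using jar keep using k: sne, v: @prev, which returns nil.
Then jar labels(), and see [lig, sne, woplox].
Calling remeasure translate using v: 8582, u_from: yd, u_to: mm, → 39236904/5.
I invoke countbox scale using x: @prev, which returns -100386684672/1885.
Using jar keep using k: sne, v: @prev, which returns plot.


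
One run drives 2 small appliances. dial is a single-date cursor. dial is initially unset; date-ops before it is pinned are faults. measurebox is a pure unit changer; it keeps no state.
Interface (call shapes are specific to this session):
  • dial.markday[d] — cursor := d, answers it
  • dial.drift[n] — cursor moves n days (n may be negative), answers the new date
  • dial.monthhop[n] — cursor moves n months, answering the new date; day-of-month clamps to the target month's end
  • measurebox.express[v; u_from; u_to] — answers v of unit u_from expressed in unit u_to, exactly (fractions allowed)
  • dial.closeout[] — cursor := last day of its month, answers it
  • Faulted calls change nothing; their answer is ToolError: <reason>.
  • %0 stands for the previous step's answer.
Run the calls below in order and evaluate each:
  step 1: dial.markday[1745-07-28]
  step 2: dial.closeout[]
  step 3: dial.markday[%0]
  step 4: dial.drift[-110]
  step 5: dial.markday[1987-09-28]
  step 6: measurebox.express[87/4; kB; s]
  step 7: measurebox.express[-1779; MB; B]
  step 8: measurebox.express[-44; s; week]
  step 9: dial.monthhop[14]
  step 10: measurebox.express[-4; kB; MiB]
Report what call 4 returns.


// dial.markday(d: 1745-07-28) : 1745-07-28
// dial.closeout() : 1745-07-31
// dial.markday(d: %0) : 1745-07-31
// dial.drift(n: -110) : 1745-04-12
// dial.markday(d: 1987-09-28) : 1987-09-28
// measurebox.express(v: 87/4, u_from: kB, u_to: s) : ToolError: incompatible units
// measurebox.express(v: -1779, u_from: MB, u_to: B) : -1779000000
// measurebox.express(v: -44, u_from: s, u_to: week) : -11/151200
// dial.monthhop(n: 14) : 1988-11-28
// measurebox.express(v: -4, u_from: kB, u_to: MiB) : -125/32768

Answer: 1745-04-12


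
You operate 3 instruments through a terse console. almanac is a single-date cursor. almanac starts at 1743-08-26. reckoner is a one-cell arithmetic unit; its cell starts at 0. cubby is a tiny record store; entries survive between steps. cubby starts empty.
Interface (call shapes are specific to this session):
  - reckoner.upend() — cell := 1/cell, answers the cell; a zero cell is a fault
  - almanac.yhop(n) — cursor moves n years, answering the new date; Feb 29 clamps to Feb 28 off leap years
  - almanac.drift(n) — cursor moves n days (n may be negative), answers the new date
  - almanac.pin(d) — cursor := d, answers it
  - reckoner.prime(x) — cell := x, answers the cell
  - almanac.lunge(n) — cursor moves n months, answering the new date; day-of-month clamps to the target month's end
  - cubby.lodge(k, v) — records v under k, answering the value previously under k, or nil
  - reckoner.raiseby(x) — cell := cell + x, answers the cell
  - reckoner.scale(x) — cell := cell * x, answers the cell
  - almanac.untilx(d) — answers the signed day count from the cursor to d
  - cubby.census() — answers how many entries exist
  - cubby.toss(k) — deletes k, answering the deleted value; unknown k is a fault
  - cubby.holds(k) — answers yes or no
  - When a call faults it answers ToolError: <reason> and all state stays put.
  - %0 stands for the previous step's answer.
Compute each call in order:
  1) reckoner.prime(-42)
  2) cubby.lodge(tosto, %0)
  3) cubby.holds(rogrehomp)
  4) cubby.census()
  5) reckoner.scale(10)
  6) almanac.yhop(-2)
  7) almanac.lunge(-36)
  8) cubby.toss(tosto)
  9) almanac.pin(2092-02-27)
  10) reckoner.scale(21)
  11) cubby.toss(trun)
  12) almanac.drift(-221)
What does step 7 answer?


Answer: 1738-08-26

Derivation:
Act: reckoner.prime[x: -42]
Obs: -42
Act: cubby.lodge[k: tosto; v: %0]
Obs: nil
Act: cubby.holds[k: rogrehomp]
Obs: no
Act: cubby.census[]
Obs: 1
Act: reckoner.scale[x: 10]
Obs: -420
Act: almanac.yhop[n: -2]
Obs: 1741-08-26
Act: almanac.lunge[n: -36]
Obs: 1738-08-26
Act: cubby.toss[k: tosto]
Obs: -42
Act: almanac.pin[d: 2092-02-27]
Obs: 2092-02-27
Act: reckoner.scale[x: 21]
Obs: -8820
Act: cubby.toss[k: trun]
Obs: ToolError: no such key trun
Act: almanac.drift[n: -221]
Obs: 2091-07-21


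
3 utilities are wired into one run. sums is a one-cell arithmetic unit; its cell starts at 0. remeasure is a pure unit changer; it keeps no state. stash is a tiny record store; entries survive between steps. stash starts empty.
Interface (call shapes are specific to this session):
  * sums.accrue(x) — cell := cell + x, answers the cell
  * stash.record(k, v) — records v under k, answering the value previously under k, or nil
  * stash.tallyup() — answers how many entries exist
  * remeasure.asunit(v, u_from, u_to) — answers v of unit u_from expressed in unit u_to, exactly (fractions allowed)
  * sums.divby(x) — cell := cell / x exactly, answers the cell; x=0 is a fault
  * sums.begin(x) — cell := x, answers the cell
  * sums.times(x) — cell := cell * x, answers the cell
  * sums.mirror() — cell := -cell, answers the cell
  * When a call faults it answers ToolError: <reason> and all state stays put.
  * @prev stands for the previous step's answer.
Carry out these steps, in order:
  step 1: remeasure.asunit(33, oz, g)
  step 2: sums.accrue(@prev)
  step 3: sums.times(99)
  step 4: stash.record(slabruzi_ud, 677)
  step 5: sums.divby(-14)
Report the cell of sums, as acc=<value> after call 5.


>>> remeasure.asunit v=33 u_from=oz u_to=g
= 1496854821/1600000
>>> sums.accrue x=@prev
= 1496854821/1600000
>>> sums.times x=99
= 148188627279/1600000
>>> stash.record k=slabruzi_ud v=677
= nil
>>> sums.divby x=-14
= -21169803897/3200000

Answer: acc=-21169803897/3200000


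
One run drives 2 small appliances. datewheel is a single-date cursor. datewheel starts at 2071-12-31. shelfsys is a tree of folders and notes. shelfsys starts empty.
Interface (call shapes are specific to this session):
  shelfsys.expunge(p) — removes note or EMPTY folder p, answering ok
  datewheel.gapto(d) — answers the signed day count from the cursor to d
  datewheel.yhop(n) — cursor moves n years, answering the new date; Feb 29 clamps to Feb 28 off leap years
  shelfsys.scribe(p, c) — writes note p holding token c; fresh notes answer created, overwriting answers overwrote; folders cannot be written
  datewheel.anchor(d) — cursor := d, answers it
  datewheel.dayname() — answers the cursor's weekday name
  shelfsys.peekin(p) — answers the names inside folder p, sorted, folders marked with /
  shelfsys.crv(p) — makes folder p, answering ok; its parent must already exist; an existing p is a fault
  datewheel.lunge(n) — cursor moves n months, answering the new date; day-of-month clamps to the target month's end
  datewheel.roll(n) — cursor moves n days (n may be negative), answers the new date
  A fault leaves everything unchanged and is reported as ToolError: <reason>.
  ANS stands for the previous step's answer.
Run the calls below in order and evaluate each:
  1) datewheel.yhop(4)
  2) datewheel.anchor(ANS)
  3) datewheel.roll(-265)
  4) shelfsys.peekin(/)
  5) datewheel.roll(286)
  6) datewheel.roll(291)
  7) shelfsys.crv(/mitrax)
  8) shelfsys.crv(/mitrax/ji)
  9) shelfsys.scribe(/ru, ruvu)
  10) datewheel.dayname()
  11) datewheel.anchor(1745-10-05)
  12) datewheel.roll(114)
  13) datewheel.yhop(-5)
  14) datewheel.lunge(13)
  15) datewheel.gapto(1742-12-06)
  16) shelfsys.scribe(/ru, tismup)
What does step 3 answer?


Now I run datewheel.yhop with 4, yielding 2075-12-31.
Using datewheel.anchor with ANS, giving 2075-12-31.
I use datewheel.roll with -265, yielding 2075-04-10.
Now I run shelfsys.peekin with /, which returns [].
Now I run datewheel.roll with 286, and observe 2076-01-21.
I try datewheel.roll with 291: 2076-11-07.
Using shelfsys.crv with /mitrax, giving ok.
Using shelfsys.crv with /mitrax/ji, giving ok.
I use shelfsys.scribe with /ru, ruvu, → created.
Next I call datewheel.dayname, and see Saturday.
Now I run datewheel.anchor with 1745-10-05: 1745-10-05.
Next I call datewheel.roll with 114, and get 1746-01-27.
Then datewheel.yhop with -5, — result: 1741-01-27.
Calling datewheel.lunge with 13, — result: 1742-02-27.
Then datewheel.gapto with 1742-12-06, and get 282.
I run shelfsys.scribe with /ru, tismup, which returns overwrote.

Answer: 2075-04-10


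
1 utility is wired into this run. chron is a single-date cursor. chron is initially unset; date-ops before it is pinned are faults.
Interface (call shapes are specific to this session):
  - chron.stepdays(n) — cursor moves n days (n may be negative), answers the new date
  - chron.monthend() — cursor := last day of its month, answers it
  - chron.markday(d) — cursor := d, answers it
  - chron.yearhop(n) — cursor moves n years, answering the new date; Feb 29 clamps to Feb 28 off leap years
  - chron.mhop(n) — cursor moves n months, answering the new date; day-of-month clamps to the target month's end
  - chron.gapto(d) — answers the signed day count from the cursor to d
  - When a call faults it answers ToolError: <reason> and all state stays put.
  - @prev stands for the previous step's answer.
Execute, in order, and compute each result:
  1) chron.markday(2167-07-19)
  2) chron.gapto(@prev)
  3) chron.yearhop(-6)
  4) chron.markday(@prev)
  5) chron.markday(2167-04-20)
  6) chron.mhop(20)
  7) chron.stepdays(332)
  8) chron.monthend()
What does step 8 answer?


-- chron.markday(d='2167-07-19') ~> 2167-07-19
-- chron.gapto(d='@prev') ~> 0
-- chron.yearhop(n='-6') ~> 2161-07-19
-- chron.markday(d='@prev') ~> 2161-07-19
-- chron.markday(d='2167-04-20') ~> 2167-04-20
-- chron.mhop(n='20') ~> 2168-12-20
-- chron.stepdays(n='332') ~> 2169-11-17
-- chron.monthend() ~> 2169-11-30

Answer: 2169-11-30


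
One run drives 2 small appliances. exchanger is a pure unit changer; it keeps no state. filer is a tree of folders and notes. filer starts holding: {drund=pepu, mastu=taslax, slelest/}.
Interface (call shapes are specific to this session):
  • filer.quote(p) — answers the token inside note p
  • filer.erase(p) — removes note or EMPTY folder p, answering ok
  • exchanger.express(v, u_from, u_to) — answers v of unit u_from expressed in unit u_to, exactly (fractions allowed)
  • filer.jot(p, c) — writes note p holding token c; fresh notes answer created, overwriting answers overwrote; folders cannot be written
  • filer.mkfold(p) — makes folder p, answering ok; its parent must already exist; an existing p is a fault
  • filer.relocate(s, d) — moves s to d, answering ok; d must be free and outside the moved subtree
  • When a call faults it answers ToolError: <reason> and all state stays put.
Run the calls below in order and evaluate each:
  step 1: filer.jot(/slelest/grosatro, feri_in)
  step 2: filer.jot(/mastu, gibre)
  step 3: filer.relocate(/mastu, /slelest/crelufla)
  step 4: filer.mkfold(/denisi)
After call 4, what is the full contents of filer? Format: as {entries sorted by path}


% jot p=/slelest/grosatro c=feri_in
  created
% jot p=/mastu c=gibre
  overwrote
% relocate s=/mastu d=/slelest/crelufla
  ok
% mkfold p=/denisi
  ok

Answer: {denisi/, drund=pepu, slelest/, slelest/crelufla=gibre, slelest/grosatro=feri_in}


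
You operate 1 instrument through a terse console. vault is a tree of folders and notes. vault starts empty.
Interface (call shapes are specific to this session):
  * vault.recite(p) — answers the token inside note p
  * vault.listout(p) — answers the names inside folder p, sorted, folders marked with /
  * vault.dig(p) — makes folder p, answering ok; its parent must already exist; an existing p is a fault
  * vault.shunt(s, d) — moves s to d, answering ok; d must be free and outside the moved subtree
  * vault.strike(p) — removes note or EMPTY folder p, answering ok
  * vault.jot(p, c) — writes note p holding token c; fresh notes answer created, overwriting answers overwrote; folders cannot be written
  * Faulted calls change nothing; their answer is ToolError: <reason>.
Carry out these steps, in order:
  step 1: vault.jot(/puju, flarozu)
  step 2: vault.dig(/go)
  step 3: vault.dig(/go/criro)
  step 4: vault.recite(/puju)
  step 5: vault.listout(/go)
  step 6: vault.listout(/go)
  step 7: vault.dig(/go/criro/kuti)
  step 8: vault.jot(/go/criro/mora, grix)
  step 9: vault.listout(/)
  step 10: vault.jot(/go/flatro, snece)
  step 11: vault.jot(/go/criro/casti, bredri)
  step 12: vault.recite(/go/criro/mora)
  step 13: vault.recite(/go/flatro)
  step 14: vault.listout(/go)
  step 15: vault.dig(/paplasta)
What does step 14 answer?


CALL vault.jot[p→/puju; c→flarozu]
RET  created
CALL vault.dig[p→/go]
RET  ok
CALL vault.dig[p→/go/criro]
RET  ok
CALL vault.recite[p→/puju]
RET  flarozu
CALL vault.listout[p→/go]
RET  [criro/]
CALL vault.listout[p→/go]
RET  [criro/]
CALL vault.dig[p→/go/criro/kuti]
RET  ok
CALL vault.jot[p→/go/criro/mora; c→grix]
RET  created
CALL vault.listout[p→/]
RET  [go/, puju]
CALL vault.jot[p→/go/flatro; c→snece]
RET  created
CALL vault.jot[p→/go/criro/casti; c→bredri]
RET  created
CALL vault.recite[p→/go/criro/mora]
RET  grix
CALL vault.recite[p→/go/flatro]
RET  snece
CALL vault.listout[p→/go]
RET  [criro/, flatro]
CALL vault.dig[p→/paplasta]
RET  ok

Answer: [criro/, flatro]


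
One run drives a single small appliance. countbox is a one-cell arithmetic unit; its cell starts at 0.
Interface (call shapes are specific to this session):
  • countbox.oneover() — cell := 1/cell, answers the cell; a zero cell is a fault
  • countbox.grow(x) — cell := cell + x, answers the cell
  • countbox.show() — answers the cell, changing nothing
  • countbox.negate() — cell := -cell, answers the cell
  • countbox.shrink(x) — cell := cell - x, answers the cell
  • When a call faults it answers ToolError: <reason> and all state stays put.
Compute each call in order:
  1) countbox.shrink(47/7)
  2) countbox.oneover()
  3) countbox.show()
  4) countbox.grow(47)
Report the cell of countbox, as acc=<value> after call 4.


Answer: acc=2202/47

Derivation:
% 1. shrink(x=47/7) => -47/7
% 2. oneover() => -7/47
% 3. show() => -7/47
% 4. grow(x=47) => 2202/47


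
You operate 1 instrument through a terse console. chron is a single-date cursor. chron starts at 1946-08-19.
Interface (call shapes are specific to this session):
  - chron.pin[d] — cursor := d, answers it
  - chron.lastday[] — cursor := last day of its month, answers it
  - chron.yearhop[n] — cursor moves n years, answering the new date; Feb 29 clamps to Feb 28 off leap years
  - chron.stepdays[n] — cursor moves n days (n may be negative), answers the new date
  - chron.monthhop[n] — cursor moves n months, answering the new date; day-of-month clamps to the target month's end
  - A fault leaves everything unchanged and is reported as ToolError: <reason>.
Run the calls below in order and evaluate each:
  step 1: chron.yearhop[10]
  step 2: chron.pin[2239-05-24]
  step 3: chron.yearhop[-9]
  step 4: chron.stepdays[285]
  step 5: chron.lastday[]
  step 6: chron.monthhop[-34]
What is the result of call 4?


→ yearhop(10)
← 1956-08-19
→ pin(2239-05-24)
← 2239-05-24
→ yearhop(-9)
← 2230-05-24
→ stepdays(285)
← 2231-03-05
→ lastday()
← 2231-03-31
→ monthhop(-34)
← 2228-05-31

Answer: 2231-03-05


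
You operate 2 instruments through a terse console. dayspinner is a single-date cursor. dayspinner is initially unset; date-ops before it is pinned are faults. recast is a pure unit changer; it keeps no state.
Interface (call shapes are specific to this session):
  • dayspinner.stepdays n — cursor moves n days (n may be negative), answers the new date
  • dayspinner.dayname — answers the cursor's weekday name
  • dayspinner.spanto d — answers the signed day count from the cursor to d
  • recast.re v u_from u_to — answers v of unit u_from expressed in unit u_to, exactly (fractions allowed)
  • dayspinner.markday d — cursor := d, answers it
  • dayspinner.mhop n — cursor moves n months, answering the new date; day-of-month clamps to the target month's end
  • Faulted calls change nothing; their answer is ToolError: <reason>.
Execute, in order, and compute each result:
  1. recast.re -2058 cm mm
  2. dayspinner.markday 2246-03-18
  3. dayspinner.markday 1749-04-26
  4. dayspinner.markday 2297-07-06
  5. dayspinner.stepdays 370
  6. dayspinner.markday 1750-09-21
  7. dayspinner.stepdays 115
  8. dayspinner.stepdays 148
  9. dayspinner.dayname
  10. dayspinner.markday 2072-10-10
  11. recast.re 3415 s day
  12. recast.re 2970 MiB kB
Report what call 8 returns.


>> recast.re(-2058, cm, mm)
<< -20580
>> dayspinner.markday(2246-03-18)
<< 2246-03-18
>> dayspinner.markday(1749-04-26)
<< 1749-04-26
>> dayspinner.markday(2297-07-06)
<< 2297-07-06
>> dayspinner.stepdays(370)
<< 2298-07-11
>> dayspinner.markday(1750-09-21)
<< 1750-09-21
>> dayspinner.stepdays(115)
<< 1751-01-14
>> dayspinner.stepdays(148)
<< 1751-06-11
>> dayspinner.dayname()
<< Friday
>> dayspinner.markday(2072-10-10)
<< 2072-10-10
>> recast.re(3415, s, day)
<< 683/17280
>> recast.re(2970, MiB, kB)
<< 77856768/25

Answer: 1751-06-11


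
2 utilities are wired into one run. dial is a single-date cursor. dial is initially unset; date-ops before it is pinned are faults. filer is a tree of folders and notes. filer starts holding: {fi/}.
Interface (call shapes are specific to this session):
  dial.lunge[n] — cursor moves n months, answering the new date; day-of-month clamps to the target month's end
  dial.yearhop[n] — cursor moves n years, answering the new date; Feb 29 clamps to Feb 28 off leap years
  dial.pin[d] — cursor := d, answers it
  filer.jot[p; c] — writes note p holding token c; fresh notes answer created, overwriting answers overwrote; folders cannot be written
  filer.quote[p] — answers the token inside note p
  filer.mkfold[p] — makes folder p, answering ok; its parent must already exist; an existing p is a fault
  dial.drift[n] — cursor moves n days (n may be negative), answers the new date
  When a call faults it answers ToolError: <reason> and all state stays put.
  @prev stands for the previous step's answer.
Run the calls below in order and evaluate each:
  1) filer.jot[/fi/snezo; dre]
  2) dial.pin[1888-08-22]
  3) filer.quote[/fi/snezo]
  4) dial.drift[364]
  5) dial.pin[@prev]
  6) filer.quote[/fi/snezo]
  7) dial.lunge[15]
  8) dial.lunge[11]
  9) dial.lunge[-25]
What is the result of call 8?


Answer: 1891-10-21

Derivation:
Do: filer.jot[p: /fi/snezo; c: dre]
See: created
Do: dial.pin[d: 1888-08-22]
See: 1888-08-22
Do: filer.quote[p: /fi/snezo]
See: dre
Do: dial.drift[n: 364]
See: 1889-08-21
Do: dial.pin[d: @prev]
See: 1889-08-21
Do: filer.quote[p: /fi/snezo]
See: dre
Do: dial.lunge[n: 15]
See: 1890-11-21
Do: dial.lunge[n: 11]
See: 1891-10-21
Do: dial.lunge[n: -25]
See: 1889-09-21


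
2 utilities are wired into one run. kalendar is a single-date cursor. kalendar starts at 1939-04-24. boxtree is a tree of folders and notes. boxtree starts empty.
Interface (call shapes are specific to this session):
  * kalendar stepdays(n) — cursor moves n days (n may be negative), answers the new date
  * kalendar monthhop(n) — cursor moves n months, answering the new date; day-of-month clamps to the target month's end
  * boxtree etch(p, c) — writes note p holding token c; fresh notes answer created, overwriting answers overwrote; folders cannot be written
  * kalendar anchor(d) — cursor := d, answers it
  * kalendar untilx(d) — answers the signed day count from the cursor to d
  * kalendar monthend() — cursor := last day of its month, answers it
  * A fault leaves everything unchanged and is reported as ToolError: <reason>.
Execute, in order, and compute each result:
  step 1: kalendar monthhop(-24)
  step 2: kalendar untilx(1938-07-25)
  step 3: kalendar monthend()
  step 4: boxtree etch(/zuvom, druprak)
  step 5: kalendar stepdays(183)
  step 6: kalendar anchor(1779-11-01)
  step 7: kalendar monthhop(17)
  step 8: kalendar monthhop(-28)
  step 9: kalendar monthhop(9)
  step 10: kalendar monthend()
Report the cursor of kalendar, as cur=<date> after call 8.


Answer: cur=1778-12-01

Derivation:
I invoke kalendar monthhop using n→-24, — result: 1937-04-24.
Then kalendar untilx using d→1938-07-25, — result: 457.
Invoking kalendar monthend(), and observe 1937-04-30.
I try boxtree etch using p→/zuvom, c→druprak, and see created.
Invoking kalendar stepdays using n→183, and get 1937-10-30.
Using kalendar anchor using d→1779-11-01, and see 1779-11-01.
I invoke kalendar monthhop using n→17, and observe 1781-04-01.
Next I call kalendar monthhop using n→-28, and see 1778-12-01.
Invoking kalendar monthhop using n→9, → 1779-09-01.
I run kalendar monthend(), and see 1779-09-30.


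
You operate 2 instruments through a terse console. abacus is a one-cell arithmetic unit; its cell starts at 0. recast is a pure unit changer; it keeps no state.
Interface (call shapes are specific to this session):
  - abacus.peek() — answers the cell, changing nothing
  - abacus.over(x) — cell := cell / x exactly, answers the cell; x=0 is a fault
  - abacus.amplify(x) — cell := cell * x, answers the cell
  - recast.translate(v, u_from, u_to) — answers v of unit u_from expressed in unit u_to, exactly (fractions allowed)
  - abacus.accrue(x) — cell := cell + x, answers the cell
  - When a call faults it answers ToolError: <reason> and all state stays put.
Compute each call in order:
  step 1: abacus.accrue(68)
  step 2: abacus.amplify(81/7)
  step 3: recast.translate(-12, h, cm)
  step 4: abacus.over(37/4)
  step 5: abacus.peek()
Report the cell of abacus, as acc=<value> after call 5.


·→ abacus.accrue(x: 68)
·← 68
·→ abacus.amplify(x: 81/7)
·← 5508/7
·→ recast.translate(v: -12, u_from: h, u_to: cm)
·← ToolError: incompatible units
·→ abacus.over(x: 37/4)
·← 22032/259
·→ abacus.peek()
·← 22032/259

Answer: acc=22032/259


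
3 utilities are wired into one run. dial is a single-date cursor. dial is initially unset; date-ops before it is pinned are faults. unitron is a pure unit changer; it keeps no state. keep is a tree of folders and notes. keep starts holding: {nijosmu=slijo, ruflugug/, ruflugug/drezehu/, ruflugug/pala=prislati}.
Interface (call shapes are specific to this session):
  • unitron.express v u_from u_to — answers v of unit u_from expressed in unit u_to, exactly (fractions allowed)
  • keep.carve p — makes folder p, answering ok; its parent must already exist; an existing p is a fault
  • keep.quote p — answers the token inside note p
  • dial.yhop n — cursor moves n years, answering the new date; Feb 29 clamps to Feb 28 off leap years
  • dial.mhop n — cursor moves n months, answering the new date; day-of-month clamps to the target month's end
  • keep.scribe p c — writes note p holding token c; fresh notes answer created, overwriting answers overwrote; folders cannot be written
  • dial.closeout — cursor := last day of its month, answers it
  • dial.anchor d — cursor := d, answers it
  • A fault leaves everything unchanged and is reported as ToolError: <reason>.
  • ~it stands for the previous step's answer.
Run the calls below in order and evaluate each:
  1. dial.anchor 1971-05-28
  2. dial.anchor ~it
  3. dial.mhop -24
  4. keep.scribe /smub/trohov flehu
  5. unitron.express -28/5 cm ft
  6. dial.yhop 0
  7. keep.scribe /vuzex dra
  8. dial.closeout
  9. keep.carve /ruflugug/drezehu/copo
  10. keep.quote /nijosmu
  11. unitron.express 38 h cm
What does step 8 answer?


Answer: 1969-05-31

Derivation:
>>> dial.anchor d: 1971-05-28
[out] 1971-05-28
>>> dial.anchor d: ~it
[out] 1971-05-28
>>> dial.mhop n: -24
[out] 1969-05-28
>>> keep.scribe p: /smub/trohov c: flehu
[out] ToolError: no parent
>>> unitron.express v: -28/5 u_from: cm u_to: ft
[out] -70/381
>>> dial.yhop n: 0
[out] 1969-05-28
>>> keep.scribe p: /vuzex c: dra
[out] created
>>> dial.closeout
[out] 1969-05-31
>>> keep.carve p: /ruflugug/drezehu/copo
[out] ok
>>> keep.quote p: /nijosmu
[out] slijo
>>> unitron.express v: 38 u_from: h u_to: cm
[out] ToolError: incompatible units


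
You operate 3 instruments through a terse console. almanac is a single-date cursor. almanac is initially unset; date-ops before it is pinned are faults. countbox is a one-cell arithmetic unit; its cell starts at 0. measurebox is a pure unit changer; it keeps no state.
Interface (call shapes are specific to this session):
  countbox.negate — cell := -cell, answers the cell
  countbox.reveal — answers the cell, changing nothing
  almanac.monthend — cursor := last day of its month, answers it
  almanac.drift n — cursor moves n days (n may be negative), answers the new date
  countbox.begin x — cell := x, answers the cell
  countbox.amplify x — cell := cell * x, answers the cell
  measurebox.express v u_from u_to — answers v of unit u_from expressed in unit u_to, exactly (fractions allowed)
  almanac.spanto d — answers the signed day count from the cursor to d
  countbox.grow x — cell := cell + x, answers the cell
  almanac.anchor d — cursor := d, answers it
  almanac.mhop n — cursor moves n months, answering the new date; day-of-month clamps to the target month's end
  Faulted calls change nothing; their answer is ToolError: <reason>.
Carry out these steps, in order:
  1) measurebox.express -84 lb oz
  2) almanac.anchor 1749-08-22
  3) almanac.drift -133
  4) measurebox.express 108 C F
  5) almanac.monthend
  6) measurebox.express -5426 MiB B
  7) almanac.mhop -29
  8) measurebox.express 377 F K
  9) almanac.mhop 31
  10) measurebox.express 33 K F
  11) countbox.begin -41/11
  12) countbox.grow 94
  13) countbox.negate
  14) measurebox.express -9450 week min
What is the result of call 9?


Answer: 1749-06-30

Derivation:
-- 1. express(v=-84, u_from=lb, u_to=oz) => -1344
-- 2. anchor(d=1749-08-22) => 1749-08-22
-- 3. drift(n=-133) => 1749-04-11
-- 4. express(v=108, u_from=C, u_to=F) => 1132/5
-- 5. monthend() => 1749-04-30
-- 6. express(v=-5426, u_from=MiB, u_to=B) => -5689573376
-- 7. mhop(n=-29) => 1746-11-30
-- 8. express(v=377, u_from=F, u_to=K) => 27889/60
-- 9. mhop(n=31) => 1749-06-30
-- 10. express(v=33, u_from=K, u_to=F) => -40027/100
-- 11. begin(x=-41/11) => -41/11
-- 12. grow(x=94) => 993/11
-- 13. negate() => -993/11
-- 14. express(v=-9450, u_from=week, u_to=min) => -95256000


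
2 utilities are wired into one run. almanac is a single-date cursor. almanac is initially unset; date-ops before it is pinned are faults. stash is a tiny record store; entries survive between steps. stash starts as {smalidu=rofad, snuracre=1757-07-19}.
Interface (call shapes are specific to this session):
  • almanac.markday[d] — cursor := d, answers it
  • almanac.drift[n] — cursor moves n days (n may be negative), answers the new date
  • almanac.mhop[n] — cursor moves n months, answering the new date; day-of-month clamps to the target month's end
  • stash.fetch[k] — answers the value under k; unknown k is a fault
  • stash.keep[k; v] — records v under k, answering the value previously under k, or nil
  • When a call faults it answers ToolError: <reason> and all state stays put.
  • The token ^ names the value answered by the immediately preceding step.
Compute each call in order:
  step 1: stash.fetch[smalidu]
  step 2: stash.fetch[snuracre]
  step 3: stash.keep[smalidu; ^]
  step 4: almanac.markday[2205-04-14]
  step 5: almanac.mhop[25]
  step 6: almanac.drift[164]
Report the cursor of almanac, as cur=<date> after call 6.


Answer: cur=2207-10-25

Derivation:
Do: fetch[smalidu]
See: rofad
Do: fetch[snuracre]
See: 1757-07-19
Do: keep[smalidu; ^]
See: rofad
Do: markday[2205-04-14]
See: 2205-04-14
Do: mhop[25]
See: 2207-05-14
Do: drift[164]
See: 2207-10-25


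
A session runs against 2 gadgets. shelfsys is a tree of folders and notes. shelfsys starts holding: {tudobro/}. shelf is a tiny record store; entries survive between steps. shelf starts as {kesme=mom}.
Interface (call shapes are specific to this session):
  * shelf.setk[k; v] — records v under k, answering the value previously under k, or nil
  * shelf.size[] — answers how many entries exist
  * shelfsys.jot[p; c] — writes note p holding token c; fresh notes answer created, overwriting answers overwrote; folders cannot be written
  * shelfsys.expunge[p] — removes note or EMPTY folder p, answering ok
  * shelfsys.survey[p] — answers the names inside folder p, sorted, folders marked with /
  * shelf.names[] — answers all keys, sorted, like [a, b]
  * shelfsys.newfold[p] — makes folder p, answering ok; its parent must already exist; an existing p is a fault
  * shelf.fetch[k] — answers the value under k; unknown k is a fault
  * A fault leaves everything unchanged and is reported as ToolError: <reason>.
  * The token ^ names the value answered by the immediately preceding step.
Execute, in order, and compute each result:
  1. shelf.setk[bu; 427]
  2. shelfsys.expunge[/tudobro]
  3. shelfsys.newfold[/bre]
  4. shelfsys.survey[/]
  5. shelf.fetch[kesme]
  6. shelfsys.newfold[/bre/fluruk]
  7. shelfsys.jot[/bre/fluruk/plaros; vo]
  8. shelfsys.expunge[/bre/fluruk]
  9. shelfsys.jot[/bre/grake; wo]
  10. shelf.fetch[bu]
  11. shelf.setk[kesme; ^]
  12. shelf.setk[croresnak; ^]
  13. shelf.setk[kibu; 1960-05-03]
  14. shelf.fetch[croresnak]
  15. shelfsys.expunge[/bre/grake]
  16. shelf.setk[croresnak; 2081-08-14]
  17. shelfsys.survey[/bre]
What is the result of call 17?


>>> shelf.setk k: bu v: 427
  nil
>>> shelfsys.expunge p: /tudobro
  ok
>>> shelfsys.newfold p: /bre
  ok
>>> shelfsys.survey p: /
  [bre/]
>>> shelf.fetch k: kesme
  mom
>>> shelfsys.newfold p: /bre/fluruk
  ok
>>> shelfsys.jot p: /bre/fluruk/plaros c: vo
  created
>>> shelfsys.expunge p: /bre/fluruk
  ToolError: not empty
>>> shelfsys.jot p: /bre/grake c: wo
  created
>>> shelf.fetch k: bu
  427
>>> shelf.setk k: kesme v: ^
  mom
>>> shelf.setk k: croresnak v: ^
  nil
>>> shelf.setk k: kibu v: 1960-05-03
  nil
>>> shelf.fetch k: croresnak
  mom
>>> shelfsys.expunge p: /bre/grake
  ok
>>> shelf.setk k: croresnak v: 2081-08-14
  mom
>>> shelfsys.survey p: /bre
  [fluruk/]

Answer: [fluruk/]


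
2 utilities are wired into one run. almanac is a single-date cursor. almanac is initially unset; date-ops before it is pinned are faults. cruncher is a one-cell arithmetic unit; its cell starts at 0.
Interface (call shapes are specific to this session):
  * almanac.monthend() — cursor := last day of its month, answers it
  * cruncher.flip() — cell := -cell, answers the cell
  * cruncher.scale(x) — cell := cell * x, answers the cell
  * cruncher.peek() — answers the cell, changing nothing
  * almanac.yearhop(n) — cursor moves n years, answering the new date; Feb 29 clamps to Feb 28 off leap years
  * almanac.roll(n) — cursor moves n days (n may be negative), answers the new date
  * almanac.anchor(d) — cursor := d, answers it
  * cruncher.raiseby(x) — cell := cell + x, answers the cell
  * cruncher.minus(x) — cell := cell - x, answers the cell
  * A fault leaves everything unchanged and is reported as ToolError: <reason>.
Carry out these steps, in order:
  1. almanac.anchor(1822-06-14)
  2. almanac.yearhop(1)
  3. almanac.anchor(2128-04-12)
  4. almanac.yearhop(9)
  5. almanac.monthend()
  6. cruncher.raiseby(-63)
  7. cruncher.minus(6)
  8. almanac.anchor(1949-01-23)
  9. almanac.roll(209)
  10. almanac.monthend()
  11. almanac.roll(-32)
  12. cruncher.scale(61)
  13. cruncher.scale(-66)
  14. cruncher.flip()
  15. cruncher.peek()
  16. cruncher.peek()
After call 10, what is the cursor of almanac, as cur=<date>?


;; anchor(d='1822-06-14') -> 1822-06-14
;; yearhop(n='1') -> 1823-06-14
;; anchor(d='2128-04-12') -> 2128-04-12
;; yearhop(n='9') -> 2137-04-12
;; monthend() -> 2137-04-30
;; raiseby(x='-63') -> -63
;; minus(x='6') -> -69
;; anchor(d='1949-01-23') -> 1949-01-23
;; roll(n='209') -> 1949-08-20
;; monthend() -> 1949-08-31
;; roll(n='-32') -> 1949-07-30
;; scale(x='61') -> -4209
;; scale(x='-66') -> 277794
;; flip() -> -277794
;; peek() -> -277794
;; peek() -> -277794

Answer: cur=1949-08-31
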